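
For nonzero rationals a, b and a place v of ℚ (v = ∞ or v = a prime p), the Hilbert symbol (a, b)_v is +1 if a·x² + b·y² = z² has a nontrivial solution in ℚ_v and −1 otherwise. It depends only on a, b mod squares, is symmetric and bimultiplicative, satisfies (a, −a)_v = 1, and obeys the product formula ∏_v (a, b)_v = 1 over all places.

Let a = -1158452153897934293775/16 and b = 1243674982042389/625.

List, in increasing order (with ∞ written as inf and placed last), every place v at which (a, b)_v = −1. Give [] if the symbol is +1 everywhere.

Mod squares: a ≡ -60791, b ≡ 589. Check v ∈ {∞, 2, 3, 5, 13, 19, 31, 37, 53}.
v=37: a=37^3·(≡17), b=37^2·(≡7) mod 37; (17|37)=-1, (7|37)=+1; (−1)^{3·2·18}·(-1)^2·(+1)^3 = +1.
v=31: a=31^1·(≡26), b=31^1·(≡25) mod 31; (26|31)=-1, (25|31)=+1; (−1)^{1·1·15}·(-1)^1·(+1)^1 = +1.
v=13: a=13^2·(≡12), b=13^2·(≡10) mod 13; (12|13)=+1, (10|13)=+1; (−1)^{2·2·6}·(+1)^2·(+1)^2 = +1.
v=19: a=19^4·(≡16), b=19^3·(≡18) mod 19; (16|19)=+1, (18|19)=-1; (−1)^{4·3·9}·(+1)^3·(-1)^4 = +1.
v=5: a=5^2·(≡4), b=5^-4·(≡4) mod 5; (4|5)=+1, (4|5)=+1; (−1)^{2·-4·2}·(+1)^-4·(+1)^2 = +1.
v=3: a=3^2·(≡1), b=3^2·(≡1) mod 3; (1|3)=+1, (1|3)=+1; (−1)^{2·2·1}·(+1)^2·(+1)^2 = +1.
v=2: v_2(a)=-4, v_2(b)=0; units ≡ 1, 5 (mod 8); ε·ε+αω+βω = 0·0+-4·1+0·0 ≡ 0  ⇒  (a,b)_2 = +1.
v=53: a=53^3·(≡2), b=53^2·(≡29) mod 53; (2|53)=-1, (29|53)=+1; (−1)^{3·2·26}·(-1)^2·(+1)^3 = +1.
v=∞: -60791 < 0 and 589 > 0  ⇒  (a,b)_∞ = +1.
Ram(a, b) = ∅: the form -60791·x² + 589·y² − z² is isotropic over every ℚ_v, so by Hasse–Minkowski it is isotropic over ℚ.

[]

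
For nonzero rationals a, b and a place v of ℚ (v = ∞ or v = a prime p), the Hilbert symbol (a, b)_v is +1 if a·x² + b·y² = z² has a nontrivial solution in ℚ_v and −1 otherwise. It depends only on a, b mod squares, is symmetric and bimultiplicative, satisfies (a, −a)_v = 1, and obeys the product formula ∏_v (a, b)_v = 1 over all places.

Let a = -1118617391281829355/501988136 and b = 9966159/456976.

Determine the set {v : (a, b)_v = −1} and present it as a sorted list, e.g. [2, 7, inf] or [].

[13, 47]

(a, b) ≡ (-4356430, 31) mod (ℚ^×)²; places V = {2, 3, 5, 7, 13, 23, 31, 47, ∞}.
(a,b)_47: α=1, u≡46; β=0, v≡10 (mod 47); (46|47)=-1, (10|47)=-1; sign (−1)^0·-1^0·-1^1 = -1.
(a,b)_13: α=-7, u≡4; β=-4, v≡7 (mod 13); (4|13)=+1, (7|13)=-1; sign (−1)^0·+1^-4·-1^-7 = -1.
(a,b)_7: α=6, u≡3; β=2, v≡3 (mod 7); (3|7)=-1, (3|7)=-1; sign (−1)^0·-1^2·-1^6 = +1.
(a,b)_31: α=3, u≡17; β=1, v≡10 (mod 31); (17|31)=-1, (10|31)=+1; sign (−1)^1·-1^1·+1^3 = +1.
(a,b)_23: α=1, u≡2; β=0, v≡12 (mod 23); (2|23)=+1, (12|23)=+1; sign (−1)^0·+1^0·+1^1 = +1.
(a,b)_2: α=-3, β=-4; u≡1, v≡7 (mod 8); ε(u)ε(v)=0·1, αω(v)=-3·0, βω(u)=-4·0; sum ≡ 0  ⇒  +1.
(a,b)_3: α=10, u≡2; β=8, v≡1 (mod 3); (2|3)=-1, (1|3)=+1; sign (−1)^0·-1^8·+1^10 = +1.
(a,b)_5: α=1, u≡4; β=0, v≡4 (mod 5); (4|5)=+1, (4|5)=+1; sign (−1)^0·+1^0·+1^1 = +1.
(a,b)_∞: sgn(-4356430)=−, sgn(31)=+, so +1.
(-4356430, 31 / ℚ) ramifies at {13, 47}: a division algebra.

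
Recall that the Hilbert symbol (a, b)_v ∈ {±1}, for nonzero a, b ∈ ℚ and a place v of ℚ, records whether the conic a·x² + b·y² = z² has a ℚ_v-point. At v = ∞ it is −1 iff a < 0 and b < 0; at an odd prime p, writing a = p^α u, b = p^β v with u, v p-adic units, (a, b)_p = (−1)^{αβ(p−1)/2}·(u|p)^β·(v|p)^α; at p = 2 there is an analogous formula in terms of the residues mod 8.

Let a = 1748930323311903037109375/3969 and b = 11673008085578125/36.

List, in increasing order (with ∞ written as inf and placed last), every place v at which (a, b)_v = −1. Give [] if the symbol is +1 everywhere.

(a, b) ≡ (3116399, 13) mod (ℚ^×)²; places V = {2, 3, 5, 7, 11, 13, 19, 31, 37, ∞}.
(a,b)_5: α=10, u≡4; β=6, v≡2 (mod 5); (4|5)=+1, (2|5)=-1; sign (−1)^0·+1^6·-1^10 = +1.
(a,b)_2: α=0, β=-2; u≡7, v≡5 (mod 8); ε(u)ε(v)=1·0, αω(v)=0·1, βω(u)=-2·0; sum ≡ 0  ⇒  +1.
(a,b)_37: α=3, u≡17; β=2, v≡6 (mod 37); (17|37)=-1, (6|37)=-1; sign (−1)^0·-1^2·-1^3 = -1.
(a,b)_3: α=-4, u≡2; β=-2, v≡1 (mod 3); (2|3)=-1, (1|3)=+1; sign (−1)^0·-1^-2·+1^-4 = +1.
(a,b)_∞: sgn(3116399)=+, sgn(13)=+, so +1.
(a,b)_19: α=3, u≡15; β=2, v≡2 (mod 19); (15|19)=-1, (2|19)=-1; sign (−1)^0·-1^2·-1^3 = -1.
(a,b)_7: α=-2, u≡3; β=0, v≡6 (mod 7); (3|7)=-1, (6|7)=-1; sign (−1)^0·-1^0·-1^-2 = +1.
(a,b)_11: α=3, u≡3; β=2, v≡6 (mod 11); (3|11)=+1, (6|11)=-1; sign (−1)^0·+1^2·-1^3 = -1.
(a,b)_31: α=3, u≡17; β=2, v≡26 (mod 31); (17|31)=-1, (26|31)=-1; sign (−1)^0·-1^2·-1^3 = -1.
(a,b)_13: α=1, u≡3; β=1, v≡3 (mod 13); (3|13)=+1, (3|13)=+1; sign (−1)^0·+1^1·+1^1 = +1.
(3116399, 13 / ℚ) ramifies at {11, 19, 31, 37}: a division algebra.

[11, 19, 31, 37]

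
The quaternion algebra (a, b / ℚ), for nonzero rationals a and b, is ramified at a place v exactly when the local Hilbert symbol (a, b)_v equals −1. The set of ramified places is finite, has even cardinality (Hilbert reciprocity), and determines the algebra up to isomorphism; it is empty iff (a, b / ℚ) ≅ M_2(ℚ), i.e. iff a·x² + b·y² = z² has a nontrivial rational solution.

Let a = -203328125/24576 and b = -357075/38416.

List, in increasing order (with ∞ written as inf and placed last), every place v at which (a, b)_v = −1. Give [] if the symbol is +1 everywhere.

(a, b) ≡ (-462, -3) mod (ℚ^×)²; places V = {2, 3, 5, 7, 11, 13, 23, ∞}.
(a,b)_3: α=-1, u≡2; β=3, v≡2 (mod 3); (2|3)=-1, (2|3)=-1; sign (−1)^1·-1^3·-1^-1 = -1.
(a,b)_∞: sgn(-462)=−, sgn(-3)=−, so -1.
(a,b)_2: α=-13, β=-4; u≡1, v≡5 (mod 8); ε(u)ε(v)=0·0, αω(v)=-13·1, βω(u)=-4·0; sum ≡ 1  ⇒  -1.
(a,b)_5: α=6, u≡2; β=2, v≡2 (mod 5); (2|5)=-1, (2|5)=-1; sign (−1)^0·-1^2·-1^6 = +1.
(a,b)_13: α=2, u≡2; β=0, v≡9 (mod 13); (2|13)=-1, (9|13)=+1; sign (−1)^0·-1^0·+1^2 = +1.
(a,b)_23: α=0, u≡11; β=2, v≡14 (mod 23); (11|23)=-1, (14|23)=-1; sign (−1)^0·-1^2·-1^0 = +1.
(a,b)_11: α=1, u≡7; β=0, v≡10 (mod 11); (7|11)=-1, (10|11)=-1; sign (−1)^0·-1^0·-1^1 = -1.
(a,b)_7: α=1, u≡4; β=-4, v≡1 (mod 7); (4|7)=+1, (1|7)=+1; sign (−1)^0·+1^-4·+1^1 = +1.
Ram(-462, -3) = {2, 3, 11, ∞}; no ℚ_2-point on the conic.

[2, 3, 11, inf]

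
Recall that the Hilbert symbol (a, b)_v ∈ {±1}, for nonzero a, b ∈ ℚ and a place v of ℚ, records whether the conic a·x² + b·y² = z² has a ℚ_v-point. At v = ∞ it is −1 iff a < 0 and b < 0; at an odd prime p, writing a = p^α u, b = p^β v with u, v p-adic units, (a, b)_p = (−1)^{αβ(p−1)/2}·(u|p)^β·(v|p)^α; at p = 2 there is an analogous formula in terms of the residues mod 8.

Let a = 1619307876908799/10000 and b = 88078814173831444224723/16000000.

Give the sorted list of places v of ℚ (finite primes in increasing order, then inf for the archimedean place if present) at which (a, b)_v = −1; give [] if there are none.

(a, b) ≡ (399, 187) mod (ℚ^×)²; places V = {2, 3, 5, 7, 11, 17, 19, ∞}.
(a,b)_2: α=-4, β=-10; u≡7, v≡3 (mod 8); ε(u)ε(v)=1·1, αω(v)=-4·1, βω(u)=-10·0; sum ≡ 1  ⇒  -1.
(a,b)_∞: sgn(399)=+, sgn(187)=+, so +1.
(a,b)_7: α=3, u≡1; β=4, v≡3 (mod 7); (1|7)=+1, (3|7)=-1; sign (−1)^0·+1^4·-1^3 = -1.
(a,b)_5: α=-4, u≡4; β=-6, v≡2 (mod 5); (4|5)=+1, (2|5)=-1; sign (−1)^0·+1^-6·-1^-4 = +1.
(a,b)_3: α=9, u≡1; β=16, v≡1 (mod 3); (1|3)=+1, (1|3)=+1; sign (−1)^0·+1^16·+1^9 = +1.
(a,b)_19: α=3, u≡8; β=4, v≡11 (mod 19); (8|19)=-1, (11|19)=+1; sign (−1)^0·-1^4·+1^3 = +1.
(a,b)_11: α=2, u≡1; β=3, v≡2 (mod 11); (1|11)=+1, (2|11)=-1; sign (−1)^0·+1^3·-1^2 = +1.
(a,b)_17: α=2, u≡15; β=3, v≡6 (mod 17); (15|17)=+1, (6|17)=-1; sign (−1)^0·+1^3·-1^2 = +1.
|Ram(399, 187)| = 2, even; anisotropic at {2, 7}.

[2, 7]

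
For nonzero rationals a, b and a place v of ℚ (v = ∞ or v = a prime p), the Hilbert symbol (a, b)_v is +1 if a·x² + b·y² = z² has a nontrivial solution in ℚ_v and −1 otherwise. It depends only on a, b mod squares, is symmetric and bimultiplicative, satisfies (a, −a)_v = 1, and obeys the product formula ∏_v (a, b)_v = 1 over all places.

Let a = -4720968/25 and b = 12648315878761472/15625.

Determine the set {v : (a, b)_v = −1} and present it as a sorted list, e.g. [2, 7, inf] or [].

[7, 29]

(a, b) ≡ (-131138, 17) mod (ℚ^×)²; places V = {2, 3, 5, 7, 13, 17, 19, 29, ∞}.
(a,b)_3: α=2, u≡1; β=0, v≡2 (mod 3); (1|3)=+1, (2|3)=-1; sign (−1)^0·+1^0·-1^2 = +1.
(a,b)_29: α=1, u≡11; β=2, v≡26 (mod 29); (11|29)=-1, (26|29)=-1; sign (−1)^0·-1^2·-1^1 = -1.
(a,b)_2: α=3, β=10; u≡7, v≡1 (mod 8); ε(u)ε(v)=1·0, αω(v)=3·0, βω(u)=10·0; sum ≡ 0  ⇒  +1.
(a,b)_∞: sgn(-131138)=−, sgn(17)=+, so +1.
(a,b)_19: α=1, u≡8; β=2, v≡1 (mod 19); (8|19)=-1, (1|19)=+1; sign (−1)^0·-1^2·+1^1 = +1.
(a,b)_7: α=1, u≡3; β=2, v≡6 (mod 7); (3|7)=-1, (6|7)=-1; sign (−1)^0·-1^2·-1^1 = -1.
(a,b)_5: α=-2, u≡2; β=-6, v≡2 (mod 5); (2|5)=-1, (2|5)=-1; sign (−1)^0·-1^-6·-1^-2 = +1.
(a,b)_13: α=0, u≡5; β=2, v≡4 (mod 13); (5|13)=-1, (4|13)=+1; sign (−1)^0·-1^2·+1^0 = +1.
(a,b)_17: α=1, u≡1; β=3, v≡9 (mod 17); (1|17)=+1, (9|17)=+1; sign (−1)^0·+1^3·+1^1 = +1.
|Ram(-131138, 17)| = 2, even; anisotropic at {7, 29}.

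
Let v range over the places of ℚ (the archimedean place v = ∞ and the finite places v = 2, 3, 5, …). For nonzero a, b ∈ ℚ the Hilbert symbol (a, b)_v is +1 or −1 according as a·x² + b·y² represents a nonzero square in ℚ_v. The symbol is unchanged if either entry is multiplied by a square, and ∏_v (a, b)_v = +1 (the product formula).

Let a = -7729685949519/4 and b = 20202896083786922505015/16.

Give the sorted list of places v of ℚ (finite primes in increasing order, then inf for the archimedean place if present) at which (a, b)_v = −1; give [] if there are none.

(a, b) ≡ (-35351, 8215) mod (ℚ^×)²; places V = {2, 3, 5, 23, 29, 31, 53, ∞}.
(a,b)_23: α=1, u≡4; β=2, v≡6 (mod 23); (4|23)=+1, (6|23)=+1; sign (−1)^0·+1^2·+1^1 = +1.
(a,b)_2: α=-2, β=-4; u≡1, v≡7 (mod 8); ε(u)ε(v)=0·1, αω(v)=-2·0, βω(u)=-4·0; sum ≡ 0  ⇒  +1.
(a,b)_5: α=0, u≡4; β=1, v≡3 (mod 5); (4|5)=+1, (3|5)=-1; sign (−1)^0·+1^1·-1^0 = +1.
(a,b)_31: α=2, u≡7; β=3, v≡23 (mod 31); (7|31)=+1, (23|31)=-1; sign (−1)^0·+1^3·-1^2 = +1.
(a,b)_53: α=3, u≡18; β=5, v≡40 (mod 53); (18|53)=-1, (40|53)=+1; sign (−1)^0·-1^5·+1^3 = -1.
(a,b)_∞: sgn(-35351)=−, sgn(8215)=+, so +1.
(a,b)_29: α=1, u≡5; β=2, v≡26 (mod 29); (5|29)=+1, (26|29)=-1; sign (−1)^0·+1^2·-1^1 = -1.
(a,b)_3: α=4, u≡1; β=6, v≡1 (mod 3); (1|3)=+1, (1|3)=+1; sign (−1)^0·+1^6·+1^4 = +1.
Ram(-35351, 8215) = {29, 53}; no ℚ_29-point on the conic.

[29, 53]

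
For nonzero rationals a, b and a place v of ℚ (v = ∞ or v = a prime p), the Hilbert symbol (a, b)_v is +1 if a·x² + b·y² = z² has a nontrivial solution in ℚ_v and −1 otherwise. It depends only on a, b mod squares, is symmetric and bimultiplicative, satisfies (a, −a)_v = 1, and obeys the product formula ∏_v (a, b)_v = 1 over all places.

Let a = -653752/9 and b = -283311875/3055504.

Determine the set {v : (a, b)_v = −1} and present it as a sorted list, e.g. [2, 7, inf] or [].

[2, 17, 19, inf]

(a, b) ≡ (-163438, -11) mod (ℚ^×)²; places V = {2, 3, 5, 7, 11, 17, 19, 23, 29, ∞}.
(a,b)_11: α=1, u≡5; β=1, v≡6 (mod 11); (5|11)=+1, (6|11)=-1; sign (−1)^1·+1^1·-1^1 = +1.
(a,b)_23: α=1, u≡3; β=-2, v≡3 (mod 23); (3|23)=+1, (3|23)=+1; sign (−1)^0·+1^-2·+1^1 = +1.
(a,b)_17: α=1, u≡13; β=0, v≡3 (mod 17); (13|17)=+1, (3|17)=-1; sign (−1)^0·+1^0·-1^1 = -1.
(a,b)_29: α=0, u≡22; β=2, v≡3 (mod 29); (22|29)=+1, (3|29)=-1; sign (−1)^0·+1^2·-1^0 = +1.
(a,b)_3: α=-2, u≡2; β=0, v≡1 (mod 3); (2|3)=-1, (1|3)=+1; sign (−1)^0·-1^0·+1^-2 = +1.
(a,b)_7: α=0, u≡3; β=2, v≡5 (mod 7); (3|7)=-1, (5|7)=-1; sign (−1)^0·-1^2·-1^0 = +1.
(a,b)_5: α=0, u≡2; β=4, v≡4 (mod 5); (2|5)=-1, (4|5)=+1; sign (−1)^0·-1^4·+1^0 = +1.
(a,b)_∞: sgn(-163438)=−, sgn(-11)=−, so -1.
(a,b)_2: α=3, β=-4; u≡1, v≡5 (mod 8); ε(u)ε(v)=0·0, αω(v)=3·1, βω(u)=-4·0; sum ≡ 1  ⇒  -1.
(a,b)_19: α=1, u≡17; β=-2, v≡12 (mod 19); (17|19)=+1, (12|19)=-1; sign (−1)^0·+1^-2·-1^1 = -1.
Ram(-163438, -11) = {2, 17, 19, ∞}; no ℚ_2-point on the conic.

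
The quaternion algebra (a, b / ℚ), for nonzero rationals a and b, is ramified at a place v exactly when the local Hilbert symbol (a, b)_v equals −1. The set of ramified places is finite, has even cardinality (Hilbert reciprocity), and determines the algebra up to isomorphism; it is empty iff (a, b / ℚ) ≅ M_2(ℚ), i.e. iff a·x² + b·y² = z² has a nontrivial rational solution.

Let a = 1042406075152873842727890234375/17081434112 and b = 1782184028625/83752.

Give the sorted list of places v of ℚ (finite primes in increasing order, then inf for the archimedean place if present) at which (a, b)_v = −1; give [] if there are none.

[2, 5, 13, 17]

(a, b) ≡ (78, 458490) mod (ℚ^×)²; places V = {2, 3, 5, 7, 11, 13, 17, 19, 29, 31, ∞}.
(a,b)_13: α=5, u≡11; β=2, v≡5 (mod 13); (11|13)=-1, (5|13)=-1; sign (−1)^0·-1^2·-1^5 = -1.
(a,b)_2: α=-17, β=-3; u≡7, v≡5 (mod 8); ε(u)ε(v)=1·0, αω(v)=-17·1, βω(u)=-3·0; sum ≡ 1  ⇒  -1.
(a,b)_31: α=4, u≡8; β=1, v≡30 (mod 31); (8|31)=+1, (30|31)=-1; sign (−1)^0·+1^1·-1^4 = +1.
(a,b)_7: α=0, u≡1; β=2, v≡1 (mod 7); (1|7)=+1, (1|7)=+1; sign (−1)^0·+1^2·+1^0 = +1.
(a,b)_5: α=8, u≡2; β=3, v≡2 (mod 5); (2|5)=-1, (2|5)=-1; sign (−1)^0·-1^3·-1^8 = -1.
(a,b)_3: α=7, u≡2; β=3, v≡1 (mod 3); (2|3)=-1, (1|3)=+1; sign (−1)^1·-1^3·+1^7 = +1.
(a,b)_∞: sgn(78)=+, sgn(458490)=+, so +1.
(a,b)_19: α=-4, u≡15; β=-2, v≡11 (mod 19); (15|19)=-1, (11|19)=+1; sign (−1)^0·-1^-2·+1^-4 = +1.
(a,b)_17: α=2, u≡11; β=1, v≡13 (mod 17); (11|17)=-1, (13|17)=+1; sign (−1)^0·-1^1·+1^2 = -1.
(a,b)_29: α=2, u≡4; β=-1, v≡20 (mod 29); (4|29)=+1, (20|29)=+1; sign (−1)^0·+1^-1·+1^2 = +1.
(a,b)_11: α=4, u≡1; β=2, v≡2 (mod 11); (1|11)=+1, (2|11)=-1; sign (−1)^0·+1^2·-1^4 = +1.
Ram(78, 458490) = {2, 5, 13, 17}; no ℚ_2-point on the conic.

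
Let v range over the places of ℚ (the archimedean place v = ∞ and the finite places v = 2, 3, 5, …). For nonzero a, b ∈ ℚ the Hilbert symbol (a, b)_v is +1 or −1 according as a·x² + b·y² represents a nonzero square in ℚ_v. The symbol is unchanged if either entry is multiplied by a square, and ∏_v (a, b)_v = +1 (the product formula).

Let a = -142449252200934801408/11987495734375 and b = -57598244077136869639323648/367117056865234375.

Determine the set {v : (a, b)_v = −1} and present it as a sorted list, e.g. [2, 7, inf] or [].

[2, inf]

(a, b) ≡ (-21, -7161) mod (ℚ^×)²; places V = {2, 3, 5, 7, 11, 13, 19, 23, 29, 31, ∞}.
(a,b)_31: α=2, u≡14; β=3, v≡12 (mod 31); (14|31)=+1, (12|31)=-1; sign (−1)^0·+1^3·-1^2 = +1.
(a,b)_11: α=4, u≡3; β=7, v≡4 (mod 11); (3|11)=+1, (4|11)=+1; sign (−1)^0·+1^7·+1^4 = +1.
(a,b)_∞: sgn(-21)=−, sgn(-7161)=−, so -1.
(a,b)_13: α=2, u≡2; β=2, v≡7 (mod 13); (2|13)=-1, (7|13)=-1; sign (−1)^0·-1^2·-1^2 = +1.
(a,b)_3: α=3, u≡2; β=7, v≡1 (mod 3); (2|3)=-1, (1|3)=+1; sign (−1)^1·-1^7·+1^3 = +1.
(a,b)_7: α=-1, u≡4; β=-3, v≡6 (mod 7); (4|7)=+1, (6|7)=-1; sign (−1)^1·+1^-3·-1^-1 = +1.
(a,b)_5: α=-6, u≡1; β=-10, v≡4 (mod 5); (1|5)=+1, (4|5)=+1; sign (−1)^0·+1^-10·+1^-6 = +1.
(a,b)_19: α=-4, u≡9; β=-4, v≡2 (mod 19); (9|19)=+1, (2|19)=-1; sign (−1)^0·+1^-4·-1^-4 = +1.
(a,b)_2: α=22, β=28; u≡3, v≡7 (mod 8); ε(u)ε(v)=1·1, αω(v)=22·0, βω(u)=28·1; sum ≡ 1  ⇒  -1.
(a,b)_23: α=2, u≡13; β=0, v≡19 (mod 23); (13|23)=+1, (19|23)=-1; sign (−1)^0·+1^0·-1^2 = +1.
(a,b)_29: α=-2, u≡17; β=-2, v≡15 (mod 29); (17|29)=-1, (15|29)=-1; sign (−1)^0·-1^-2·-1^-2 = +1.
Ram(-21, -7161) = {2, ∞}; no ℚ_2-point on the conic.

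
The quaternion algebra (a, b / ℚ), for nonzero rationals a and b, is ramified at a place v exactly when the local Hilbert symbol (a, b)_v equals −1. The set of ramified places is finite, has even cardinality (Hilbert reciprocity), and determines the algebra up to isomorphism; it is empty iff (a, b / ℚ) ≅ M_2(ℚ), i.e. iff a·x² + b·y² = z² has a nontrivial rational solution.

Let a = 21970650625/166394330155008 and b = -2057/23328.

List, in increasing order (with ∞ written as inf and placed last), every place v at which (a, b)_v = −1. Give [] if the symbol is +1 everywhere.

Mod squares: a ≡ 2, b ≡ -34. Check v ∈ {∞, 2, 3, 5, 7, 11, 17, 23}.
v=∞: 2 > 0 and -34 < 0  ⇒  (a,b)_∞ = +1.
v=5: a=5^4·(≡2), b=5^0·(≡1) mod 5; (2|5)=-1, (1|5)=+1; (−1)^{4·0·2}·(-1)^0·(+1)^4 = +1.
v=23: a=23^-2·(≡12), b=23^0·(≡6) mod 23; (12|23)=+1, (6|23)=+1; (−1)^{-2·0·11}·(+1)^0·(+1)^-2 = +1.
v=3: a=3^-12·(≡2), b=3^-6·(≡2) mod 3; (2|3)=-1, (2|3)=-1; (−1)^{-12·-6·1}·(-1)^-6·(-1)^-12 = +1.
v=17: a=17^-2·(≡16), b=17^1·(≡8) mod 17; (16|17)=+1, (8|17)=+1; (−1)^{-2·1·8}·(+1)^1·(+1)^-2 = +1.
v=7: a=7^4·(≡2), b=7^0·(≡2) mod 7; (2|7)=+1, (2|7)=+1; (−1)^{4·0·3}·(+1)^0·(+1)^4 = +1.
v=2: v_2(a)=-11, v_2(b)=-5; units ≡ 1, 7 (mod 8); ε·ε+αω+βω = 0·1+-11·0+-5·0 ≡ 0  ⇒  (a,b)_2 = +1.
v=11: a=11^4·(≡6), b=11^2·(≡2) mod 11; (6|11)=-1, (2|11)=-1; (−1)^{4·2·5}·(-1)^2·(-1)^4 = +1.
Every local symbol is +1, so the conic 2·x² + -34·y² = z² has ℚ_v-points for all v and hence a ℚ-point; (a, b / ℚ) ≅ M_2(ℚ).

[]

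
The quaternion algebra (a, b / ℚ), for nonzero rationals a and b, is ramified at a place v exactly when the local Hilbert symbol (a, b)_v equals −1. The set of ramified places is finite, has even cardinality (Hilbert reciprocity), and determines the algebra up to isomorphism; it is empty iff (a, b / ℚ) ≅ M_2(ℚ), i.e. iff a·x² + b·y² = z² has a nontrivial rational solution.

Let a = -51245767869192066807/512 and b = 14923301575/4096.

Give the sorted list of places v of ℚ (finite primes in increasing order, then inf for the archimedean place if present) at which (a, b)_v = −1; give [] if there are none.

[13, 31]

(a, b) ≡ (-174, 12182287) mod (ℚ^×)²; places V = {2, 3, 5, 7, 13, 19, 29, 31, 37, 43, ∞}.
(a,b)_∞: sgn(-174)=−, sgn(12182287)=+, so +1.
(a,b)_3: α=5, u≡2; β=0, v≡1 (mod 3); (2|3)=-1, (1|3)=+1; sign (−1)^0·-1^0·+1^5 = +1.
(a,b)_13: α=2, u≡6; β=1, v≡8 (mod 13); (6|13)=-1, (8|13)=-1; sign (−1)^0·-1^1·-1^2 = -1.
(a,b)_19: α=2, u≡16; β=1, v≡13 (mod 19); (16|19)=+1, (13|19)=-1; sign (−1)^0·+1^1·-1^2 = +1.
(a,b)_43: α=2, u≡21; β=1, v≡36 (mod 43); (21|43)=+1, (36|43)=+1; sign (−1)^0·+1^1·+1^2 = +1.
(a,b)_31: α=2, u≡22; β=1, v≡22 (mod 31); (22|31)=-1, (22|31)=-1; sign (−1)^0·-1^1·-1^2 = -1.
(a,b)_2: α=-9, β=-12; u≡1, v≡7 (mod 8); ε(u)ε(v)=0·1, αω(v)=-9·0, βω(u)=-12·0; sum ≡ 0  ⇒  +1.
(a,b)_29: α=1, u≡4; β=0, v≡25 (mod 29); (4|29)=+1, (25|29)=+1; sign (−1)^0·+1^0·+1^1 = +1.
(a,b)_37: α=2, u≡12; β=1, v≡1 (mod 37); (12|37)=+1, (1|37)=+1; sign (−1)^0·+1^1·+1^2 = +1.
(a,b)_7: α=2, u≡1; β=2, v≡6 (mod 7); (1|7)=+1, (6|7)=-1; sign (−1)^0·+1^2·-1^2 = +1.
(a,b)_5: α=0, u≡4; β=2, v≡3 (mod 5); (4|5)=+1, (3|5)=-1; sign (−1)^0·+1^2·-1^0 = +1.
(-174, 12182287 / ℚ) ramifies at {13, 31}: a division algebra.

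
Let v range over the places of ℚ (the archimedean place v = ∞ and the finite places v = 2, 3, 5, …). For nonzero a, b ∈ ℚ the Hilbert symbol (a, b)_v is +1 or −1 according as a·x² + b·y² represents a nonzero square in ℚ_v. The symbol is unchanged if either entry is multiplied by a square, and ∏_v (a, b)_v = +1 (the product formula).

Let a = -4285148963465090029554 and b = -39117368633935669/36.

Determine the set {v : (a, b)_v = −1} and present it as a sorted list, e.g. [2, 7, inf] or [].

(a, b) ≡ (-58466, -1309) mod (ℚ^×)²; places V = {2, 3, 7, 11, 17, 23, 31, 41, ∞}.
(a,b)_11: α=0, u≡8; β=3, v≡6 (mod 11); (8|11)=-1, (6|11)=-1; sign (−1)^0·-1^3·-1^0 = -1.
(a,b)_23: α=3, u≡21; β=2, v≡18 (mod 23); (21|23)=-1, (18|23)=+1; sign (−1)^0·-1^2·+1^3 = +1.
(a,b)_41: α=3, u≡36; β=2, v≡24 (mod 41); (36|41)=+1, (24|41)=-1; sign (−1)^0·+1^2·-1^3 = -1.
(a,b)_17: α=0, u≡11; β=3, v≡1 (mod 17); (11|17)=-1, (1|17)=+1; sign (−1)^0·-1^3·+1^0 = -1.
(a,b)_2: α=1, β=-2; u≡7, v≡3 (mod 8); ε(u)ε(v)=1·1, αω(v)=1·1, βω(u)=-2·0; sum ≡ 0  ⇒  +1.
(a,b)_3: α=6, u≡1; β=-2, v≡2 (mod 3); (1|3)=+1, (2|3)=-1; sign (−1)^0·+1^-2·-1^6 = +1.
(a,b)_31: α=3, u≡16; β=2, v≡30 (mod 31); (16|31)=+1, (30|31)=-1; sign (−1)^0·+1^2·-1^3 = -1.
(a,b)_∞: sgn(-58466)=−, sgn(-1309)=−, so -1.
(a,b)_7: α=6, u≡5; β=1, v≡1 (mod 7); (5|7)=-1, (1|7)=+1; sign (−1)^0·-1^1·+1^6 = -1.
|Ram(-58466, -1309)| = 6, even; anisotropic at {7, 11, 17, 31, 41, ∞}.

[7, 11, 17, 31, 41, inf]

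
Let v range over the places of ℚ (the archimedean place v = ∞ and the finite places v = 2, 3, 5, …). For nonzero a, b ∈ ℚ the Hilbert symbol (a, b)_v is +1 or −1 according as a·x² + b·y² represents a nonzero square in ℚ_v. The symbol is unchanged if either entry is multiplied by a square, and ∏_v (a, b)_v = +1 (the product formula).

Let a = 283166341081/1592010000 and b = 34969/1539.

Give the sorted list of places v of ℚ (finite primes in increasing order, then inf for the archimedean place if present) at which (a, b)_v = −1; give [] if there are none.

Mod squares: a ≡ 6409, b ≡ 19. Check v ∈ {∞, 2, 3, 5, 7, 11, 13, 17, 19, 23, 29}.
v=7: a=7^-2·(≡2), b=7^0·(≡3) mod 7; (2|7)=+1, (3|7)=-1; (−1)^{-2·0·3}·(+1)^0·(-1)^-2 = +1.
v=23: a=23^2·(≡14), b=23^0·(≡7) mod 23; (14|23)=-1, (7|23)=-1; (−1)^{2·0·11}·(-1)^0·(-1)^2 = +1.
v=29: a=29^1·(≡26), b=29^0·(≡12) mod 29; (26|29)=-1, (12|29)=-1; (−1)^{1·0·14}·(-1)^0·(-1)^1 = -1.
v=19: a=19^-2·(≡7), b=19^-1·(≡17) mod 19; (7|19)=+1, (17|19)=+1; (−1)^{-2·-1·9}·(+1)^-1·(+1)^-2 = +1.
v=17: a=17^5·(≡6), b=17^2·(≡4) mod 17; (6|17)=-1, (4|17)=+1; (−1)^{5·2·8}·(-1)^2·(+1)^5 = +1.
v=∞: 6409 > 0 and 19 > 0  ⇒  (a,b)_∞ = +1.
v=3: a=3^-2·(≡1), b=3^-4·(≡1) mod 3; (1|3)=+1, (1|3)=+1; (−1)^{-2·-4·1}·(+1)^-4·(+1)^-2 = +1.
v=2: v_2(a)=-4, v_2(b)=0; units ≡ 1, 3 (mod 8); ε·ε+αω+βω = 0·1+-4·1+0·0 ≡ 0  ⇒  (a,b)_2 = +1.
v=13: a=13^1·(≡4), b=13^0·(≡5) mod 13; (4|13)=+1, (5|13)=-1; (−1)^{1·0·6}·(+1)^0·(-1)^1 = -1.
v=5: a=5^-4·(≡1), b=5^0·(≡1) mod 5; (1|5)=+1, (1|5)=+1; (−1)^{-4·0·2}·(+1)^0·(+1)^-4 = +1.
v=11: a=11^0·(≡7), b=11^2·(≡8) mod 11; (7|11)=-1, (8|11)=-1; (−1)^{0·2·5}·(-1)^2·(-1)^0 = +1.
|Ram(6409, 19)| = 2, even; anisotropic at {13, 29}.

[13, 29]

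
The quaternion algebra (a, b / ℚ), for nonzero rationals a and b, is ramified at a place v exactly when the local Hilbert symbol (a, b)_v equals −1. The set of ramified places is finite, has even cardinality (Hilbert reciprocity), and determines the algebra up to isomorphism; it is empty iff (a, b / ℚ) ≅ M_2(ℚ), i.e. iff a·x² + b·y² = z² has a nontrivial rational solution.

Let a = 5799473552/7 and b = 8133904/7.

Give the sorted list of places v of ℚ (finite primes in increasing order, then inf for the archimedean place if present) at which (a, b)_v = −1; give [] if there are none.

[2, 23]

(a, b) ≡ (4991, 7) mod (ℚ^×)²; places V = {2, 7, 23, 31, ∞}.
(a,b)_31: α=3, u≡21; β=2, v≡9 (mod 31); (21|31)=-1, (9|31)=+1; sign (−1)^0·-1^2·+1^3 = +1.
(a,b)_7: α=-1, u≡5; β=-1, v≡2 (mod 7); (5|7)=-1, (2|7)=+1; sign (−1)^1·-1^-1·+1^-1 = +1.
(a,b)_23: α=3, u≡17; β=2, v≡5 (mod 23); (17|23)=-1, (5|23)=-1; sign (−1)^0·-1^2·-1^3 = -1.
(a,b)_2: α=4, β=4; u≡7, v≡7 (mod 8); ε(u)ε(v)=1·1, αω(v)=4·0, βω(u)=4·0; sum ≡ 1  ⇒  -1.
(a,b)_∞: sgn(4991)=+, sgn(7)=+, so +1.
(4991, 7 / ℚ) ramifies at {2, 23}: a division algebra.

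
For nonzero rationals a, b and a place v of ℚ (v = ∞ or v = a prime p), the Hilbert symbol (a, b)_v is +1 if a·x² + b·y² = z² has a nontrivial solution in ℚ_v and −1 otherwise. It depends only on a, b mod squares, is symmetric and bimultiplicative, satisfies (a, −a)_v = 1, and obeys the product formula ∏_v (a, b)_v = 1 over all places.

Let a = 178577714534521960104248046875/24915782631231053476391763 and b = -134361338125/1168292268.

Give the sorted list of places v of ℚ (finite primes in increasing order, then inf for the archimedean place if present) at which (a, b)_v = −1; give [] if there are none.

[3, 47]

Mod squares: a ≡ 969, b ≡ -45543. Check v ∈ {∞, 2, 3, 5, 7, 11, 13, 17, 19, 23, 47}.
v=2: v_2(a)=0, v_2(b)=-2; units ≡ 1, 1 (mod 8); ε·ε+αω+βω = 0·0+0·0+-2·0 ≡ 0  ⇒  (a,b)_2 = +1.
v=7: a=7^6·(≡5), b=7^2·(≡5) mod 7; (5|7)=-1, (5|7)=-1; (−1)^{6·2·3}·(-1)^2·(-1)^6 = +1.
v=19: a=19^3·(≡15), b=19^1·(≡9) mod 19; (15|19)=-1, (9|19)=+1; (−1)^{3·1·9}·(-1)^1·(+1)^3 = +1.
v=13: a=13^-6·(≡7), b=13^-2·(≡12) mod 13; (7|13)=-1, (12|13)=+1; (−1)^{-6·-2·6}·(-1)^-2·(+1)^-6 = +1.
v=3: a=3^-9·(≡2), b=3^-3·(≡2) mod 3; (2|3)=-1, (2|3)=-1; (−1)^{-9·-3·1}·(-1)^-3·(-1)^-9 = -1.
v=23: a=23^-6·(≡4), b=23^-2·(≡21) mod 23; (4|23)=+1, (21|23)=-1; (−1)^{-6·-2·11}·(+1)^-2·(-1)^-6 = +1.
v=47: a=47^2·(≡45), b=47^1·(≡37) mod 47; (45|47)=-1, (37|47)=+1; (−1)^{2·1·23}·(-1)^1·(+1)^2 = -1.
v=5: a=5^12·(≡4), b=5^4·(≡3) mod 5; (4|5)=+1, (3|5)=-1; (−1)^{12·4·2}·(+1)^4·(-1)^12 = +1.
v=11: a=11^-6·(≡1), b=11^-2·(≡10) mod 11; (1|11)=+1, (10|11)=-1; (−1)^{-6·-2·5}·(+1)^-2·(-1)^-6 = +1.
v=∞: 969 > 0 and -45543 < 0  ⇒  (a,b)_∞ = +1.
v=17: a=17^7·(≡7), b=17^3·(≡3) mod 17; (7|17)=-1, (3|17)=-1; (−1)^{7·3·8}·(-1)^3·(-1)^7 = +1.
|Ram(969, -45543)| = 2, even; anisotropic at {3, 47}.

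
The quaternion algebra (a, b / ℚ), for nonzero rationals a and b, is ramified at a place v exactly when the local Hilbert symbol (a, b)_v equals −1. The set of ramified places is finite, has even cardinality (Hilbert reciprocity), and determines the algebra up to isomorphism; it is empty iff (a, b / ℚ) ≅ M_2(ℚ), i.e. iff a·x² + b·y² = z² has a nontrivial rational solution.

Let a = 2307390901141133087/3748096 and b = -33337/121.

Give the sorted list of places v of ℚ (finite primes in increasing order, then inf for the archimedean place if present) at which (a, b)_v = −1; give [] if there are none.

Mod squares: a ≡ 42371327, b ≡ -33337. Check v ∈ {∞, 2, 7, 11, 17, 31, 37, 41, 53}.
v=2: v_2(a)=-8, v_2(b)=0; units ≡ 7, 7 (mod 8); ε·ε+αω+βω = 1·1+-8·0+0·0 ≡ 1  ⇒  (a,b)_2 = -1.
v=31: a=31^1·(≡11), b=31^0·(≡4) mod 31; (11|31)=-1, (4|31)=+1; (−1)^{1·0·15}·(-1)^0·(+1)^1 = +1.
v=37: a=37^3·(≡9), b=37^1·(≡32) mod 37; (9|37)=+1, (32|37)=-1; (−1)^{3·1·18}·(+1)^1·(-1)^3 = -1.
v=7: a=7^2·(≡5), b=7^0·(≡2) mod 7; (5|7)=-1, (2|7)=+1; (−1)^{2·0·3}·(-1)^0·(+1)^2 = +1.
v=11: a=11^-4·(≡9), b=11^-2·(≡4) mod 11; (9|11)=+1, (4|11)=+1; (−1)^{-4·-2·5}·(+1)^-2·(+1)^-4 = +1.
v=17: a=17^3·(≡7), b=17^1·(≡14) mod 17; (7|17)=-1, (14|17)=-1; (−1)^{3·1·8}·(-1)^1·(-1)^3 = +1.
v=53: a=53^3·(≡38), b=53^1·(≡4) mod 53; (38|53)=+1, (4|53)=+1; (−1)^{3·1·26}·(+1)^1·(+1)^3 = +1.
v=41: a=41^1·(≡36), b=41^0·(≡2) mod 41; (36|41)=+1, (2|41)=+1; (−1)^{1·0·20}·(+1)^0·(+1)^1 = +1.
v=∞: 42371327 > 0 and -33337 < 0  ⇒  (a,b)_∞ = +1.
|Ram(42371327, -33337)| = 2, even; anisotropic at {2, 37}.

[2, 37]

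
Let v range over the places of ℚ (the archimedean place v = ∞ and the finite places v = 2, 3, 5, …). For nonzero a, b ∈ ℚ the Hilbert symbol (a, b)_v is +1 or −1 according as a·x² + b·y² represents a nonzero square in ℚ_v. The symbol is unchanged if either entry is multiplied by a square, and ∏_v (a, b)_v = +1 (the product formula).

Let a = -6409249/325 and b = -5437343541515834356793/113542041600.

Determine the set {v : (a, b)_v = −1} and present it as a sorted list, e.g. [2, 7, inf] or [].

(a, b) ≡ (-14053, -473) mod (ℚ^×)²; places V = {2, 3, 5, 7, 11, 13, 23, 43, 47, ∞}.
(a,b)_11: α=2, u≡3; β=5, v≡3 (mod 11); (3|11)=+1, (3|11)=+1; sign (−1)^0·+1^5·+1^2 = +1.
(a,b)_23: α=1, u≡17; β=6, v≡14 (mod 23); (17|23)=-1, (14|23)=-1; sign (−1)^0·-1^6·-1^1 = -1.
(a,b)_43: α=0, u≡12; β=1, v≡2 (mod 43); (12|43)=-1, (2|43)=-1; sign (−1)^0·-1^1·-1^0 = -1.
(a,b)_∞: sgn(-14053)=−, sgn(-473)=−, so -1.
(a,b)_47: α=1, u≡5; β=2, v≡43 (mod 47); (5|47)=-1, (43|47)=-1; sign (−1)^0·-1^2·-1^1 = -1.
(a,b)_7: α=2, u≡5; β=4, v≡6 (mod 7); (5|7)=-1, (6|7)=-1; sign (−1)^0·-1^4·-1^2 = +1.
(a,b)_2: α=0, β=-12; u≡3, v≡7 (mod 8); ε(u)ε(v)=1·1, αω(v)=0·0, βω(u)=-12·1; sum ≡ 1  ⇒  -1.
(a,b)_3: α=0, u≡2; β=-8, v≡1 (mod 3); (2|3)=-1, (1|3)=+1; sign (−1)^0·-1^-8·+1^0 = +1.
(a,b)_13: α=-1, u≡2; β=-2, v≡11 (mod 13); (2|13)=-1, (11|13)=-1; sign (−1)^0·-1^-2·-1^-1 = -1.
(a,b)_5: α=-2, u≡2; β=-2, v≡3 (mod 5); (2|5)=-1, (3|5)=-1; sign (−1)^0·-1^-2·-1^-2 = +1.
Ram(-14053, -473) = {2, 13, 23, 43, 47, ∞}; no ℚ_2-point on the conic.

[2, 13, 23, 43, 47, inf]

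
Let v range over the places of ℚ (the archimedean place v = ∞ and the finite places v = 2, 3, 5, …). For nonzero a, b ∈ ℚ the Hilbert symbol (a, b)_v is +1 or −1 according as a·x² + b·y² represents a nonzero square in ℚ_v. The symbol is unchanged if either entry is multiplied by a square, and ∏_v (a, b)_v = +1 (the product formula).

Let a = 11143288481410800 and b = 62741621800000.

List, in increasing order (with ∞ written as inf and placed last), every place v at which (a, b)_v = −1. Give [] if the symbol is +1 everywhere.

[5, 11, 13, 23]

Mod squares: a ≡ 286143, b ≡ 145. Check v ∈ {∞, 2, 3, 5, 11, 13, 23, 29}.
v=29: a=29^1·(≡1), b=29^1·(≡13) mod 29; (1|29)=+1, (13|29)=+1; (−1)^{1·1·14}·(+1)^1·(+1)^1 = +1.
v=13: a=13^3·(≡6), b=13^2·(≡6) mod 13; (6|13)=-1, (6|13)=-1; (−1)^{3·2·6}·(-1)^2·(-1)^3 = -1.
v=∞: 286143 > 0 and 145 > 0  ⇒  (a,b)_∞ = +1.
v=11: a=11^3·(≡9), b=11^2·(≡10) mod 11; (9|11)=+1, (10|11)=-1; (−1)^{3·2·5}·(+1)^2·(-1)^3 = -1.
v=2: v_2(a)=4, v_2(b)=6; units ≡ 7, 1 (mod 8); ε·ε+αω+βω = 1·0+4·0+6·0 ≡ 0  ⇒  (a,b)_2 = +1.
v=23: a=23^3·(≡21), b=23^2·(≡19) mod 23; (21|23)=-1, (19|23)=-1; (−1)^{3·2·11}·(-1)^2·(-1)^3 = -1.
v=3: a=3^3·(≡2), b=3^0·(≡1) mod 3; (2|3)=-1, (1|3)=+1; (−1)^{3·0·1}·(-1)^0·(+1)^3 = +1.
v=5: a=5^2·(≡2), b=5^5·(≡1) mod 5; (2|5)=-1, (1|5)=+1; (−1)^{2·5·2}·(-1)^5·(+1)^2 = -1.
|Ram(286143, 145)| = 4, even; anisotropic at {5, 11, 13, 23}.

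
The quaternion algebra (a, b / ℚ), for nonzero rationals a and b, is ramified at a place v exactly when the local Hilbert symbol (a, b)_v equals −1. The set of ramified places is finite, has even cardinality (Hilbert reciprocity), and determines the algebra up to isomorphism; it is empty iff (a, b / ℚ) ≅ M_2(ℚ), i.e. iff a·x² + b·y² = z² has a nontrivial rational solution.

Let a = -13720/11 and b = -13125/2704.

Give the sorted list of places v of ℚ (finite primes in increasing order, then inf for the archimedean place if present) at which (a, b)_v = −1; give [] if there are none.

Mod squares: a ≡ -770, b ≡ -21. Check v ∈ {∞, 2, 3, 5, 7, 11, 13}.
v=2: v_2(a)=3, v_2(b)=-4; units ≡ 7, 3 (mod 8); ε·ε+αω+βω = 1·1+3·1+-4·0 ≡ 0  ⇒  (a,b)_2 = +1.
v=∞: -770 < 0 and -21 < 0  ⇒  (a,b)_∞ = -1.
v=13: a=13^0·(≡9), b=13^-2·(≡6) mod 13; (9|13)=+1, (6|13)=-1; (−1)^{0·-2·6}·(+1)^-2·(-1)^0 = +1.
v=7: a=7^3·(≡4), b=7^1·(≡4) mod 7; (4|7)=+1, (4|7)=+1; (−1)^{3·1·3}·(+1)^1·(+1)^3 = -1.
v=3: a=3^0·(≡1), b=3^1·(≡2) mod 3; (1|3)=+1, (2|3)=-1; (−1)^{0·1·1}·(+1)^1·(-1)^0 = +1.
v=5: a=5^1·(≡1), b=5^4·(≡1) mod 5; (1|5)=+1, (1|5)=+1; (−1)^{1·4·2}·(+1)^4·(+1)^1 = +1.
v=11: a=11^-1·(≡8), b=11^0·(≡1) mod 11; (8|11)=-1, (1|11)=+1; (−1)^{-1·0·5}·(-1)^0·(+1)^-1 = +1.
|Ram(-770, -21)| = 2, even; anisotropic at {7, ∞}.

[7, inf]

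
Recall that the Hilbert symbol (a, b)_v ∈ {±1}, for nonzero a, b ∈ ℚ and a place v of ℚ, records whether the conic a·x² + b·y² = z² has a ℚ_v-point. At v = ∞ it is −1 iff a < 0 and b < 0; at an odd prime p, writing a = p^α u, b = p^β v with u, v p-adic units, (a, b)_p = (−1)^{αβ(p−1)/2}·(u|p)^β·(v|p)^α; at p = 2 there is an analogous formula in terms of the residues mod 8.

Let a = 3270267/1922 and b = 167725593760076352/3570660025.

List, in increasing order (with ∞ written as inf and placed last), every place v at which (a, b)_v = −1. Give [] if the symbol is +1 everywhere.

[7, 13]

(a, b) ≡ (6006, 33) mod (ℚ^×)²; places V = {2, 3, 5, 7, 11, 13, 17, 19, 31, 37, ∞}.
(a,b)_11: α=3, u≡6; β=1, v≡3 (mod 11); (6|11)=-1, (3|11)=+1; sign (−1)^1·-1^1·+1^3 = +1.
(a,b)_3: α=3, u≡1; β=11, v≡2 (mod 3); (1|3)=+1, (2|3)=-1; sign (−1)^1·+1^11·-1^3 = +1.
(a,b)_5: α=0, u≡1; β=-2, v≡2 (mod 5); (1|5)=+1, (2|5)=-1; sign (−1)^0·+1^-2·-1^0 = +1.
(a,b)_37: α=0, u≡26; β=-2, v≡11 (mod 37); (26|37)=+1, (11|37)=+1; sign (−1)^0·+1^-2·+1^0 = +1.
(a,b)_19: α=0, u≡2; β=-2, v≡18 (mod 19); (2|19)=-1, (18|19)=-1; sign (−1)^0·-1^-2·-1^0 = +1.
(a,b)_13: α=1, u≡2; β=4, v≡8 (mod 13); (2|13)=-1, (8|13)=-1; sign (−1)^0·-1^4·-1^1 = -1.
(a,b)_31: α=-2, u≡23; β=2, v≡28 (mod 31); (23|31)=-1, (28|31)=+1; sign (−1)^0·-1^2·+1^-2 = +1.
(a,b)_2: α=-1, β=6; u≡3, v≡1 (mod 8); ε(u)ε(v)=1·0, αω(v)=-1·0, βω(u)=6·1; sum ≡ 0  ⇒  +1.
(a,b)_7: α=1, u≡2; β=2, v≡6 (mod 7); (2|7)=+1, (6|7)=-1; sign (−1)^0·+1^2·-1^1 = -1.
(a,b)_17: α=0, u≡11; β=-2, v≡15 (mod 17); (11|17)=-1, (15|17)=+1; sign (−1)^0·-1^-2·+1^0 = +1.
(a,b)_∞: sgn(6006)=+, sgn(33)=+, so +1.
|Ram(6006, 33)| = 2, even; anisotropic at {7, 13}.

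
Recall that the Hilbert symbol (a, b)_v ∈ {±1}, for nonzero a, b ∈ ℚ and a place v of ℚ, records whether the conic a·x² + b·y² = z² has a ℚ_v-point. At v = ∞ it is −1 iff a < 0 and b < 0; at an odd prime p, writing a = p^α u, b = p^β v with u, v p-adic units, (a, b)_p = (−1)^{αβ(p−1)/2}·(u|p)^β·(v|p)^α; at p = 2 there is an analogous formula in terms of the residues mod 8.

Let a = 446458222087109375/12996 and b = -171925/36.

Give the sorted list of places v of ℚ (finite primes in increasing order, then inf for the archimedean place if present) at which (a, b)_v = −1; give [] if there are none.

[2, 13]

(a, b) ≡ (143, -13) mod (ℚ^×)²; places V = {2, 3, 5, 11, 13, 19, 23, ∞}.
(a,b)_5: α=8, u≡3; β=2, v≡3 (mod 5); (3|5)=-1, (3|5)=-1; sign (−1)^0·-1^2·-1^8 = +1.
(a,b)_19: α=-2, u≡2; β=0, v≡16 (mod 19); (2|19)=-1, (16|19)=+1; sign (−1)^0·-1^0·+1^-2 = +1.
(a,b)_11: α=1, u≡8; β=0, v≡9 (mod 11); (8|11)=-1, (9|11)=+1; sign (−1)^0·-1^0·+1^1 = +1.
(a,b)_∞: sgn(143)=+, sgn(-13)=−, so +1.
(a,b)_2: α=-2, β=-2; u≡7, v≡3 (mod 8); ε(u)ε(v)=1·1, αω(v)=-2·1, βω(u)=-2·0; sum ≡ 1  ⇒  -1.
(a,b)_13: α=5, u≡8; β=1, v≡10 (mod 13); (8|13)=-1, (10|13)=+1; sign (−1)^0·-1^1·+1^5 = -1.
(a,b)_23: α=4, u≡14; β=2, v≡21 (mod 23); (14|23)=-1, (21|23)=-1; sign (−1)^0·-1^2·-1^4 = +1.
(a,b)_3: α=-2, u≡2; β=-2, v≡2 (mod 3); (2|3)=-1, (2|3)=-1; sign (−1)^0·-1^-2·-1^-2 = +1.
|Ram(143, -13)| = 2, even; anisotropic at {2, 13}.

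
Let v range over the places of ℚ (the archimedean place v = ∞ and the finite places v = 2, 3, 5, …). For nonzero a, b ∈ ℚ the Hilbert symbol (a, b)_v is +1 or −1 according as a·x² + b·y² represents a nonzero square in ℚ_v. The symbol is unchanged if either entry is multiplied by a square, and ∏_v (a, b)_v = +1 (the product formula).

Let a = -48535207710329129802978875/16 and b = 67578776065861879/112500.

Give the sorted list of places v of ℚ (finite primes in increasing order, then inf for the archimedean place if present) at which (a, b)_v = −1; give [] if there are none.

Mod squares: a ≡ -267995, b ≡ 3380195. Check v ∈ {∞, 2, 3, 5, 7, 13, 17, 19, 23, 29, 31, 47}.
v=13: a=13^3·(≡1), b=13^1·(≡2) mod 13; (1|13)=+1, (2|13)=-1; (−1)^{3·1·6}·(+1)^1·(-1)^3 = -1.
v=17: a=17^2·(≡5), b=17^1·(≡11) mod 17; (5|17)=-1, (11|17)=-1; (−1)^{2·1·8}·(-1)^1·(-1)^2 = -1.
v=3: a=3^0·(≡1), b=3^-2·(≡2) mod 3; (1|3)=+1, (2|3)=-1; (−1)^{0·-2·1}·(+1)^-2·(-1)^0 = +1.
v=31: a=31^5·(≡4), b=31^4·(≡6) mod 31; (4|31)=+1, (6|31)=-1; (−1)^{5·4·15}·(+1)^4·(-1)^5 = -1.
v=5: a=5^3·(≡4), b=5^-5·(≡4) mod 5; (4|5)=+1, (4|5)=+1; (−1)^{3·-5·2}·(+1)^-5·(+1)^3 = +1.
v=19: a=19^3·(≡18), b=19^1·(≡8) mod 19; (18|19)=-1, (8|19)=-1; (−1)^{3·1·9}·(-1)^1·(-1)^3 = -1.
v=2: v_2(a)=-4, v_2(b)=-2; units ≡ 5, 3 (mod 8); ε·ε+αω+βω = 0·1+-4·1+-2·1 ≡ 0  ⇒  (a,b)_2 = +1.
v=23: a=23^2·(≡3), b=23^1·(≡9) mod 23; (3|23)=+1, (9|23)=+1; (−1)^{2·1·11}·(+1)^1·(+1)^2 = +1.
v=7: a=7^1·(≡6), b=7^3·(≡1) mod 7; (6|7)=-1, (1|7)=+1; (−1)^{1·3·3}·(-1)^3·(+1)^1 = +1.
v=∞: -267995 < 0 and 3380195 > 0  ⇒  (a,b)_∞ = +1.
v=29: a=29^2·(≡16), b=29^0·(≡24) mod 29; (16|29)=+1, (24|29)=+1; (−1)^{2·0·14}·(+1)^0·(+1)^2 = +1.
v=47: a=47^0·(≡23), b=47^2·(≡18) mod 47; (23|47)=-1, (18|47)=+1; (−1)^{0·2·23}·(-1)^2·(+1)^0 = +1.
Ram(-267995, 3380195) = {13, 17, 19, 31}; no ℚ_13-point on the conic.

[13, 17, 19, 31]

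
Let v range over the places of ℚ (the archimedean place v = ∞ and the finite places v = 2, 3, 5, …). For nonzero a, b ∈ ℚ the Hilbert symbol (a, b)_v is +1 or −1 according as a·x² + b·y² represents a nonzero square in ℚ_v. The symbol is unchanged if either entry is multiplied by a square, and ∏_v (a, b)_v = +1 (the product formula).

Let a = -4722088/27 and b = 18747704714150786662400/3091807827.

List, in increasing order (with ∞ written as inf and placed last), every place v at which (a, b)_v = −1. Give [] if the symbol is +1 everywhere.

[2, 3]

(a, b) ≡ (-3541566, 66822) mod (ℚ^×)²; places V = {2, 3, 5, 7, 17, 29, 37, 41, 43, 53, ∞}.
(a,b)_7: α=1, u≡1; β=1, v≡3 (mod 7); (1|7)=+1, (3|7)=-1; sign (−1)^1·+1^1·-1^1 = +1.
(a,b)_43: α=1, u≡5; β=3, v≡9 (mod 43); (5|43)=-1, (9|43)=+1; sign (−1)^1·-1^3·+1^1 = +1.
(a,b)_41: α=0, u≡26; β=-2, v≡10 (mod 41); (26|41)=-1, (10|41)=+1; sign (−1)^0·-1^-2·+1^0 = +1.
(a,b)_5: α=0, u≡1; β=2, v≡3 (mod 5); (1|5)=+1, (3|5)=-1; sign (−1)^0·+1^2·-1^0 = +1.
(a,b)_∞: sgn(-3541566)=−, sgn(66822)=+, so +1.
(a,b)_53: α=1, u≡47; β=2, v≡40 (mod 53); (47|53)=+1, (40|53)=+1; sign (−1)^0·+1^2·+1^1 = +1.
(a,b)_37: α=1, u≡27; β=3, v≡16 (mod 37); (27|37)=+1, (16|37)=+1; sign (−1)^0·+1^3·+1^1 = +1.
(a,b)_17: α=0, u≡7; β=2, v≡5 (mod 17); (7|17)=-1, (5|17)=-1; sign (−1)^0·-1^2·-1^0 = +1.
(a,b)_29: α=0, u≡9; β=-2, v≡25 (mod 29); (9|29)=+1, (25|29)=+1; sign (−1)^0·+1^-2·+1^0 = +1.
(a,b)_3: α=-3, u≡2; β=-7, v≡2 (mod 3); (2|3)=-1, (2|3)=-1; sign (−1)^1·-1^-7·-1^-3 = -1.
(a,b)_2: α=3, β=15; u≡1, v≡3 (mod 8); ε(u)ε(v)=0·1, αω(v)=3·1, βω(u)=15·0; sum ≡ 1  ⇒  -1.
Ram(-3541566, 66822) = {2, 3}; no ℚ_2-point on the conic.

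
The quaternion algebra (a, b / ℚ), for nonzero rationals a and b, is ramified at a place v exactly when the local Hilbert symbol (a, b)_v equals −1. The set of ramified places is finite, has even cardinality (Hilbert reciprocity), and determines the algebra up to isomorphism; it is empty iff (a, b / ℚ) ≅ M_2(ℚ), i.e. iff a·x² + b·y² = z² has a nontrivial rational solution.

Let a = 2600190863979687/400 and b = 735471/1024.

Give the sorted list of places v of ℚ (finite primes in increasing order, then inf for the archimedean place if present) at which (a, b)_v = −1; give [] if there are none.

(a, b) ≡ (4807, 81719) mod (ℚ^×)²; places V = {2, 3, 5, 11, 17, 19, 23, ∞}.
(a,b)_17: α=2, u≡2; β=1, v≡8 (mod 17); (2|17)=+1, (8|17)=+1; sign (−1)^0·+1^1·+1^2 = +1.
(a,b)_19: α=3, u≡7; β=1, v≡16 (mod 19); (7|19)=+1, (16|19)=+1; sign (−1)^1·+1^1·+1^3 = -1.
(a,b)_∞: sgn(4807)=+, sgn(81719)=+, so +1.
(a,b)_5: α=-2, u≡2; β=0, v≡4 (mod 5); (2|5)=-1, (4|5)=+1; sign (−1)^0·-1^0·+1^-2 = +1.
(a,b)_23: α=3, u≡16; β=1, v≡14 (mod 23); (16|23)=+1, (14|23)=-1; sign (−1)^1·+1^1·-1^3 = +1.
(a,b)_3: α=4, u≡1; β=2, v≡2 (mod 3); (1|3)=+1, (2|3)=-1; sign (−1)^0·+1^2·-1^4 = +1.
(a,b)_11: α=3, u≡7; β=1, v≡3 (mod 11); (7|11)=-1, (3|11)=+1; sign (−1)^1·-1^1·+1^3 = +1.
(a,b)_2: α=-4, β=-10; u≡7, v≡7 (mod 8); ε(u)ε(v)=1·1, αω(v)=-4·0, βω(u)=-10·0; sum ≡ 1  ⇒  -1.
Ram(4807, 81719) = {2, 19}; no ℚ_2-point on the conic.

[2, 19]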